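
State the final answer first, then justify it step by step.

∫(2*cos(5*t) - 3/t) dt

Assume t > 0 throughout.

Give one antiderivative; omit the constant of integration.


The answer is -3*log(t) + 2*sin(5*t)/5.
Step 1. Rewrite: now ∫(-3/t) dt + ∫(2*cos(5*t)) dt.
Step 2. Evaluate the standard form: now 2*sin(5*t)/5 + ∫(-3/t) dt.
Step 3. Evaluate the standard form [assuming t > 0]: now -3*log(t) + 2*sin(5*t)/5.
Answer: -3*log(t) + 2*sin(5*t)/5.


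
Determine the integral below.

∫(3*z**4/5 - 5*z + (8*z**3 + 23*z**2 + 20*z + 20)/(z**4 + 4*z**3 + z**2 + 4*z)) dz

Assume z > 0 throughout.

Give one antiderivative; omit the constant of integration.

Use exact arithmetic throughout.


Answer: 3*z**5/25 - 5*z**2/2 + 5*log(z) + 3*log(z + 4) + 3*atan(z).


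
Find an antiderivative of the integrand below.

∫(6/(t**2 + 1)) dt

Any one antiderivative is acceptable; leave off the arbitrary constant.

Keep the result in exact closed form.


Answer: 6*atan(t).


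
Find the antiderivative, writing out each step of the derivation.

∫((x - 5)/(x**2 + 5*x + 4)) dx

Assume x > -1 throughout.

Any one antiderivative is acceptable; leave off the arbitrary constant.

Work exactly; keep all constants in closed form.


Step 1. Decompose ∫((x - 5)/(x**2 + 5*x + 4)) dx by partial fractions, (x - 5)/(x**2 + 5*x + 4) = 3/(x + 4) - 2/(x + 1): now ∫(-2/(x + 1)) dx + ∫(3/(x + 4)) dx.
Step 2. Evaluate the standard form [assuming x > -1]: now -2*log(x + 1) + ∫(3/(x + 4)) dx.
Step 3. Evaluate the standard form [assuming x > -4]: now -2*log(x + 1) + 3*log(x + 4).
Answer: -2*log(x + 1) + 3*log(x + 4).


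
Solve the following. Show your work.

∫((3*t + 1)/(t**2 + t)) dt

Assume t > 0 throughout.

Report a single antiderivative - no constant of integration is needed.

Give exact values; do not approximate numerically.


Step 1. Decompose ∫((3*t + 1)/(t**2 + t)) dt by partial fractions, (3*t + 1)/(t**2 + t) = 2/(t + 1) + 1/t: now ∫(1/t) dt + ∫(2/(t + 1)) dt.
Step 2. Evaluate the standard form [assuming t > -1]: now 2*log(t + 1) + ∫(1/t) dt.
Step 3. Evaluate the standard form [assuming t > 0]: now log(t) + 2*log(t + 1).
Answer: log(t) + 2*log(t + 1).


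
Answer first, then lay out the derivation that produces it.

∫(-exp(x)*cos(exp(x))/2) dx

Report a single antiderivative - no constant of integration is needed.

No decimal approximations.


The answer is -sin(exp(x))/2.
Step 1. Substitute u = exp(x), turning ∫(-exp(x)*cos(exp(x))/2) dx into ∫(-cos(u)/2) du: now ∫(-cos(u)/2) du.
Step 2. Evaluate the standard form: now -sin(u)/2.
Step 3. Substitute back u = exp(x): now -sin(exp(x))/2.
Answer: -sin(exp(x))/2.


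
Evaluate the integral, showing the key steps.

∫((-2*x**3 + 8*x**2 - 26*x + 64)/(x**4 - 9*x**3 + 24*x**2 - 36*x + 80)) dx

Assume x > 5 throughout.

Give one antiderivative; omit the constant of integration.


Step 1. Decompose ∫((-2*x**3 + 8*x**2 - 26*x + 64)/(x**4 - 9*x**3 + 24*x**2 - 36*x + 80)) dx by partial fractions, (-2*x**3 + 8*x**2 - 26*x + 64)/(x**4 - 9*x**3 + 24*x**2 - 36*x + 80) = 2/(x**2 + 4) + 2/(x - 4) - 4/(x - 5): now ∫(-4/(x - 5)) dx + ∫(2/(x - 4)) dx + ∫(2/(x**2 + 4)) dx.
Step 2. Evaluate the standard form [assuming x > 4]: now 2*log(x - 4) + ∫(-4/(x - 5)) dx + ∫(2/(x**2 + 4)) dx.
Step 3. Evaluate the standard form [assuming x > 5]: now -4*log(x - 5) + 2*log(x - 4) + ∫(2/(x**2 + 4)) dx.
Step 4. Evaluate the standard form: now -4*log(x - 5) + 2*log(x - 4) + atan(x/2).
Answer: -4*log(x - 5) + 2*log(x - 4) + atan(x/2).


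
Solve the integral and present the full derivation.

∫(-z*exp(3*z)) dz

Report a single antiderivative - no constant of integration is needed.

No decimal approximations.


Step 1. Integrate ∫(-z*exp(3*z)) dz by parts with u = z, dv = (-exp(3*z)) dz, so v = -exp(3*z)/3: now -z*exp(3*z)/3 + ∫(exp(3*z)/3) dz.
Step 2. Evaluate the standard form: now -z*exp(3*z)/3 + exp(3*z)/9.
Answer: -z*exp(3*z)/3 + exp(3*z)/9.


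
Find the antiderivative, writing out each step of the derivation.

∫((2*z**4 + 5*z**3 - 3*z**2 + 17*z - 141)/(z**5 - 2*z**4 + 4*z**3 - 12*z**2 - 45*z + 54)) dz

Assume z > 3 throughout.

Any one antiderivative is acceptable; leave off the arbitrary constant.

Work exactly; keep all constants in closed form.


Step 1. Decompose ∫((2*z**4 + 5*z**3 - 3*z**2 + 17*z - 141)/(z**5 - 2*z**4 + 4*z**3 - 12*z**2 - 45*z + 54)) dz by partial fractions, (2*z**4 + 5*z**3 - 3*z**2 + 17*z - 141)/(z**5 - 2*z**4 + 4*z**3 - 12*z**2 - 45*z + 54) = 2/(z**2 + 9) - 1/(z + 2) + 2/(z - 1) + 1/(z - 3): now ∫(1/(z - 3)) dz + ∫(2/(z - 1)) dz + ∫(-1/(z + 2)) dz + ∫(2/(z**2 + 9)) dz.
Step 2. Evaluate the standard form [assuming z > -2]: now -log(z + 2) + ∫(1/(z - 3)) dz + ∫(2/(z - 1)) dz + ∫(2/(z**2 + 9)) dz.
Step 3. Evaluate the standard form [assuming z > 3]: now log(z - 3) - log(z + 2) + ∫(2/(z - 1)) dz + ∫(2/(z**2 + 9)) dz.
Step 4. Evaluate the standard form [assuming z > 1]: now log(z - 3) + 2*log(z - 1) - log(z + 2) + ∫(2/(z**2 + 9)) dz.
Step 5. Evaluate the standard form: now log(z - 3) + 2*log(z - 1) - log(z + 2) + 2*atan(z/3)/3.
Answer: log(z - 3) + 2*log(z - 1) - log(z + 2) + 2*atan(z/3)/3.


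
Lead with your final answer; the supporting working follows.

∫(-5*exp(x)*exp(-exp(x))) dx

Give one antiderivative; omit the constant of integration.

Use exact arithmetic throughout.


The answer is 5*exp(-exp(x)).
Step 1. Substitute u = exp(x), turning ∫(-5*exp(x)*exp(-exp(x))) dx into ∫(-5*exp(-u)) du: now ∫(-5*exp(-u)) du.
Step 2. Evaluate the standard form: now 5*exp(-u).
Step 3. Substitute back u = exp(x): now 5*exp(-exp(x)).
Answer: 5*exp(-exp(x)).


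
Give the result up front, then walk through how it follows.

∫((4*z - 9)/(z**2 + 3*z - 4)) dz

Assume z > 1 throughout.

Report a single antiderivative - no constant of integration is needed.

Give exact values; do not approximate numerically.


The answer is -log(z - 1) + 5*log(z + 4).
Step 1. Decompose ∫((4*z - 9)/(z**2 + 3*z - 4)) dz by partial fractions, (4*z - 9)/(z**2 + 3*z - 4) = 5/(z + 4) - 1/(z - 1): now ∫(-1/(z - 1)) dz + ∫(5/(z + 4)) dz.
Step 2. Evaluate the standard form [assuming z > -4]: now 5*log(z + 4) + ∫(-1/(z - 1)) dz.
Step 3. Evaluate the standard form [assuming z > 1]: now -log(z - 1) + 5*log(z + 4).
Answer: -log(z - 1) + 5*log(z + 4).


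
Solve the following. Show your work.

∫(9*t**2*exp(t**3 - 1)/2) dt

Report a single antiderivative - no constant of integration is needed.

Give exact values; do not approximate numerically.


Step 1. Substitute u = t**3 - 1, turning ∫(9*t**2*exp(t**3 - 1)/2) dt into ∫(3*exp(u)/2) du: now ∫(3*exp(u)/2) du.
Step 2. Evaluate the standard form: now 3*exp(u)/2.
Step 3. Substitute back u = t**3 - 1: now 3*exp(t**3 - 1)/2.
Answer: 3*exp(t**3 - 1)/2.


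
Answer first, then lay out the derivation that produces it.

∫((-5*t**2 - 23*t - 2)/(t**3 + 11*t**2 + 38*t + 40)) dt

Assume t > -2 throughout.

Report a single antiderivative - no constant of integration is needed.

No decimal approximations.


The answer is 4*log(t + 2) - 5*log(t + 4) - 4*log(t + 5).
Step 1. Decompose ∫((-5*t**2 - 23*t - 2)/(t**3 + 11*t**2 + 38*t + 40)) dt by partial fractions, (-5*t**2 - 23*t - 2)/(t**3 + 11*t**2 + 38*t + 40) = -4/(t + 5) - 5/(t + 4) + 4/(t + 2): now ∫(4/(t + 2)) dt + ∫(-5/(t + 4)) dt + ∫(-4/(t + 5)) dt.
Step 2. Evaluate the standard form [assuming t > -5]: now -4*log(t + 5) + ∫(4/(t + 2)) dt + ∫(-5/(t + 4)) dt.
Step 3. Evaluate the standard form [assuming t > -4]: now -5*log(t + 4) - 4*log(t + 5) + ∫(4/(t + 2)) dt.
Step 4. Evaluate the standard form [assuming t > -2]: now 4*log(t + 2) - 5*log(t + 4) - 4*log(t + 5).
Answer: 4*log(t + 2) - 5*log(t + 4) - 4*log(t + 5).


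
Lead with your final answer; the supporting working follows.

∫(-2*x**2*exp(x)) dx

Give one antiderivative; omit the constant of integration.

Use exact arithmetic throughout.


The answer is -2*x**2*exp(x) + 4*x*exp(x) - 4*exp(x).
Step 1. Integrate ∫(-2*x**2*exp(x)) dx by parts with u = x**2, dv = (-2*exp(x)) dx, so v = -2*exp(x): now -2*x**2*exp(x) + ∫(4*x*exp(x)) dx.
Step 2. Integrate ∫(4*x*exp(x)) dx by parts with u = x, dv = (4*exp(x)) dx, so v = 4*exp(x): now -2*x**2*exp(x) + 4*x*exp(x) + ∫(-4*exp(x)) dx.
Step 3. Evaluate the standard form: now -2*x**2*exp(x) + 4*x*exp(x) - 4*exp(x).
Answer: -2*x**2*exp(x) + 4*x*exp(x) - 4*exp(x).


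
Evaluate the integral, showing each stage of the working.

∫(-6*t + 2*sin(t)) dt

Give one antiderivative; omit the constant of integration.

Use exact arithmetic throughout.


Step 1. Rewrite: now ∫(-6*t) dt + ∫(2*sin(t)) dt.
Step 2. Evaluate the standard form: now -3*t**2 + ∫(2*sin(t)) dt.
Step 3. Evaluate the standard form: now -3*t**2 - 2*cos(t).
Answer: -3*t**2 - 2*cos(t).


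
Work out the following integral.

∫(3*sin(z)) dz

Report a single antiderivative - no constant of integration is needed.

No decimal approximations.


Answer: -3*cos(z).


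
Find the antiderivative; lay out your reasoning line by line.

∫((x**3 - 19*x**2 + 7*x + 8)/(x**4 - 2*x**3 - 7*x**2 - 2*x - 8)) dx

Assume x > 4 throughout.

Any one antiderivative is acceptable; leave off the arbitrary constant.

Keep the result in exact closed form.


Step 1. Decompose ∫((x**3 - 19*x**2 + 7*x + 8)/(x**4 - 2*x**3 - 7*x**2 - 2*x - 8)) dx by partial fractions, (x**3 - 19*x**2 + 7*x + 8)/(x**4 - 2*x**3 - 7*x**2 - 2*x - 8) = -3/(x**2 + 1) + 3/(x + 2) - 2/(x - 4): now ∫(-2/(x - 4)) dx + ∫(3/(x + 2)) dx + ∫(-3/(x**2 + 1)) dx.
Step 2. Evaluate the standard form [assuming x > 4]: now -2*log(x - 4) + ∫(3/(x + 2)) dx + ∫(-3/(x**2 + 1)) dx.
Step 3. Evaluate the standard form [assuming x > -2]: now -2*log(x - 4) + 3*log(x + 2) + ∫(-3/(x**2 + 1)) dx.
Step 4. Evaluate the standard form: now -2*log(x - 4) + 3*log(x + 2) - 3*atan(x).
Answer: -2*log(x - 4) + 3*log(x + 2) - 3*atan(x).


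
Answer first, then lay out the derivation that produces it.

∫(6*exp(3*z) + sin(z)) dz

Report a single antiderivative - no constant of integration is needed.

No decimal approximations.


The answer is 2*exp(3*z) - cos(z).
Step 1. Rewrite: now ∫(6*exp(3*z)) dz + ∫(sin(z)) dz.
Step 2. Evaluate the standard form: now 2*exp(3*z) + ∫(sin(z)) dz.
Step 3. Evaluate the standard form: now 2*exp(3*z) - cos(z).
Answer: 2*exp(3*z) - cos(z).


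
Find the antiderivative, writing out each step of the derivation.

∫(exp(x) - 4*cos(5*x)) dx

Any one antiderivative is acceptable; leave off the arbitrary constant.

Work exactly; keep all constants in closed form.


Step 1. Rewrite: now ∫(exp(x)) dx + ∫(-4*cos(5*x)) dx.
Step 2. Evaluate the standard form: now -4*sin(5*x)/5 + ∫(exp(x)) dx.
Step 3. Evaluate the standard form: now exp(x) - 4*sin(5*x)/5.
Answer: exp(x) - 4*sin(5*x)/5.


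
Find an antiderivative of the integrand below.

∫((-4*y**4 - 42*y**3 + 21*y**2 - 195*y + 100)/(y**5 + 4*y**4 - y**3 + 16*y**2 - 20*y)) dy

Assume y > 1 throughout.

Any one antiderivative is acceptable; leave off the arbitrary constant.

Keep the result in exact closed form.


Answer: -5*log(y) - 4*log(y - 1) + 5*log(y + 5) + 3*atan(y/2)/2.


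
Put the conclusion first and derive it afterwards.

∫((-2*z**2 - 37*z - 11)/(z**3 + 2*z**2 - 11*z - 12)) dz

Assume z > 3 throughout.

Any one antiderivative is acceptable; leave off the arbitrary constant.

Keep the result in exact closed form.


The answer is -5*log(z - 3) - 2*log(z + 1) + 5*log(z + 4).
Step 1. Decompose ∫((-2*z**2 - 37*z - 11)/(z**3 + 2*z**2 - 11*z - 12)) dz by partial fractions, (-2*z**2 - 37*z - 11)/(z**3 + 2*z**2 - 11*z - 12) = 5/(z + 4) - 2/(z + 1) - 5/(z - 3): now ∫(-5/(z - 3)) dz + ∫(-2/(z + 1)) dz + ∫(5/(z + 4)) dz.
Step 2. Evaluate the standard form [assuming z > 3]: now -5*log(z - 3) + ∫(-2/(z + 1)) dz + ∫(5/(z + 4)) dz.
Step 3. Evaluate the standard form [assuming z > -4]: now -5*log(z - 3) + 5*log(z + 4) + ∫(-2/(z + 1)) dz.
Step 4. Evaluate the standard form [assuming z > -1]: now -5*log(z - 3) - 2*log(z + 1) + 5*log(z + 4).
Answer: -5*log(z - 3) - 2*log(z + 1) + 5*log(z + 4).


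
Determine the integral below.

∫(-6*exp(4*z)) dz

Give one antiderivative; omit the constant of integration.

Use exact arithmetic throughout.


Answer: -3*exp(4*z)/2.


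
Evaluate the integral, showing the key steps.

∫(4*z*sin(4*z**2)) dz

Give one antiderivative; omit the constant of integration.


Step 1. Substitute u = z**2, turning ∫(4*z*sin(4*z**2)) dz into ∫(2*sin(4*u)) du: now ∫(2*sin(4*u)) du.
Step 2. Evaluate the standard form: now -cos(4*u)/2.
Step 3. Substitute back u = z**2: now -cos(4*z**2)/2.
Answer: -cos(4*z**2)/2.


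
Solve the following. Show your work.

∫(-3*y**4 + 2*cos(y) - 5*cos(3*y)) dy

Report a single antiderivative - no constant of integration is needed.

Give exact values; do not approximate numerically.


Step 1. Rewrite: now ∫(-3*y**4) dy + ∫(2*cos(y)) dy + ∫(-5*cos(3*y)) dy.
Step 2. Evaluate the standard form: now -5*sin(3*y)/3 + ∫(-3*y**4) dy + ∫(2*cos(y)) dy.
Step 3. Evaluate the standard form: now -3*y**5/5 - 5*sin(3*y)/3 + ∫(2*cos(y)) dy.
Step 4. Evaluate the standard form: now -3*y**5/5 + 2*sin(y) - 5*sin(3*y)/3.
Answer: -3*y**5/5 + 2*sin(y) - 5*sin(3*y)/3.


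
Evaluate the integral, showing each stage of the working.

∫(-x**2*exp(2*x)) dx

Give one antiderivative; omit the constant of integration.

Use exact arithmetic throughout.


Step 1. Integrate ∫(-x**2*exp(2*x)) dx by parts with u = x**2, dv = (-exp(2*x)) dx, so v = -exp(2*x)/2: now -x**2*exp(2*x)/2 + ∫(x*exp(2*x)) dx.
Step 2. Integrate ∫(x*exp(2*x)) dx by parts with u = x, dv = (exp(2*x)) dx, so v = exp(2*x)/2: now -x**2*exp(2*x)/2 + x*exp(2*x)/2 + ∫(-exp(2*x)/2) dx.
Step 3. Evaluate the standard form: now -x**2*exp(2*x)/2 + x*exp(2*x)/2 - exp(2*x)/4.
Answer: -x**2*exp(2*x)/2 + x*exp(2*x)/2 - exp(2*x)/4.


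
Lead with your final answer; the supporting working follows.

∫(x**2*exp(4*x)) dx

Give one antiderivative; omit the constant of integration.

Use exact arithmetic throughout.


The answer is x**2*exp(4*x)/4 - x*exp(4*x)/8 + exp(4*x)/32.
Step 1. Integrate ∫(x**2*exp(4*x)) dx by parts with u = x**2, dv = (exp(4*x)) dx, so v = exp(4*x)/4: now x**2*exp(4*x)/4 + ∫(-x*exp(4*x)/2) dx.
Step 2. Integrate ∫(-x*exp(4*x)/2) dx by parts with u = x, dv = (-exp(4*x)/2) dx, so v = -exp(4*x)/8: now x**2*exp(4*x)/4 - x*exp(4*x)/8 + ∫(exp(4*x)/8) dx.
Step 3. Evaluate the standard form: now x**2*exp(4*x)/4 - x*exp(4*x)/8 + exp(4*x)/32.
Answer: x**2*exp(4*x)/4 - x*exp(4*x)/8 + exp(4*x)/32.


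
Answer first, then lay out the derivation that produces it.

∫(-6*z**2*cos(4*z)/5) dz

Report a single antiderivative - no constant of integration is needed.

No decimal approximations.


The answer is -3*z**2*sin(4*z)/10 - 3*z*cos(4*z)/20 + 3*sin(4*z)/80.
Step 1. Integrate ∫(-6*z**2*cos(4*z)/5) dz by parts with u = z**2, dv = (-6*cos(4*z)/5) dz, so v = -3*sin(4*z)/10: now -3*z**2*sin(4*z)/10 + ∫(3*z*sin(4*z)/5) dz.
Step 2. Integrate ∫(3*z*sin(4*z)/5) dz by parts with u = z, dv = (3*sin(4*z)/5) dz, so v = -3*cos(4*z)/20: now -3*z**2*sin(4*z)/10 - 3*z*cos(4*z)/20 + ∫(3*cos(4*z)/20) dz.
Step 3. Evaluate the standard form: now -3*z**2*sin(4*z)/10 - 3*z*cos(4*z)/20 + 3*sin(4*z)/80.
Answer: -3*z**2*sin(4*z)/10 - 3*z*cos(4*z)/20 + 3*sin(4*z)/80.


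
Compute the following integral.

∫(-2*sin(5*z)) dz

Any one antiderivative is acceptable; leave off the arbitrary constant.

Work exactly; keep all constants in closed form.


Answer: 2*cos(5*z)/5.


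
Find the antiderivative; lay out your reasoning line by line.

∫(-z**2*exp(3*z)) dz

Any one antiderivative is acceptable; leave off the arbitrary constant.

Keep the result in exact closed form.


Step 1. Integrate ∫(-z**2*exp(3*z)) dz by parts with u = z**2, dv = (-exp(3*z)) dz, so v = -exp(3*z)/3: now -z**2*exp(3*z)/3 + ∫(2*z*exp(3*z)/3) dz.
Step 2. Integrate ∫(2*z*exp(3*z)/3) dz by parts with u = z, dv = (2*exp(3*z)/3) dz, so v = 2*exp(3*z)/9: now -z**2*exp(3*z)/3 + 2*z*exp(3*z)/9 + ∫(-2*exp(3*z)/9) dz.
Step 3. Evaluate the standard form: now -z**2*exp(3*z)/3 + 2*z*exp(3*z)/9 - 2*exp(3*z)/27.
Answer: -z**2*exp(3*z)/3 + 2*z*exp(3*z)/9 - 2*exp(3*z)/27.


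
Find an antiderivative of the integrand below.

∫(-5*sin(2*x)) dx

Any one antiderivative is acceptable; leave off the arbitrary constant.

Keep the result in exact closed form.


Answer: 5*cos(2*x)/2.


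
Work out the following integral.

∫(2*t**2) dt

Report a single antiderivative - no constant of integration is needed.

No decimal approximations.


Answer: 2*t**3/3.


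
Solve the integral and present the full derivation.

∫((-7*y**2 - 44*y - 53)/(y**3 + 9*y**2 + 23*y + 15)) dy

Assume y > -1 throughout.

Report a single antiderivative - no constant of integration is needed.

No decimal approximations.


Step 1. Decompose ∫((-7*y**2 - 44*y - 53)/(y**3 + 9*y**2 + 23*y + 15)) dy by partial fractions, (-7*y**2 - 44*y - 53)/(y**3 + 9*y**2 + 23*y + 15) = -1/(y + 5) - 4/(y + 3) - 2/(y + 1): now ∫(-2/(y + 1)) dy + ∫(-4/(y + 3)) dy + ∫(-1/(y + 5)) dy.
Step 2. Evaluate the standard form [assuming y > -5]: now -log(y + 5) + ∫(-2/(y + 1)) dy + ∫(-4/(y + 3)) dy.
Step 3. Evaluate the standard form [assuming y > -3]: now -4*log(y + 3) - log(y + 5) + ∫(-2/(y + 1)) dy.
Step 4. Evaluate the standard form [assuming y > -1]: now -2*log(y + 1) - 4*log(y + 3) - log(y + 5).
Answer: -2*log(y + 1) - 4*log(y + 3) - log(y + 5).


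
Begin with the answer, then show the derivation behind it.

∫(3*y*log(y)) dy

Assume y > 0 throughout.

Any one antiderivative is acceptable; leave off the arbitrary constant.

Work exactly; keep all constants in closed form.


The answer is 3*y**2*log(y)/2 - 3*y**2/4.
Step 1. Integrate ∫(3*y*log(y)) dy by parts with u = log(y), dv = (3*y) dy, so v = 3*y**2/2 [assuming y > 0]: now 3*y**2*log(y)/2 + ∫(-3*y/2) dy.
Step 2. Evaluate the standard form: now 3*y**2*log(y)/2 - 3*y**2/4.
Answer: 3*y**2*log(y)/2 - 3*y**2/4.


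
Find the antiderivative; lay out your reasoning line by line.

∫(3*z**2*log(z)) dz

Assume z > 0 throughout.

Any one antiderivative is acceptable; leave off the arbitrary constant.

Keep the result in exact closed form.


Step 1. Integrate ∫(3*z**2*log(z)) dz by parts with u = log(z), dv = (3*z**2) dz, so v = z**3 [assuming z > 0]: now z**3*log(z) + ∫(-z**2) dz.
Step 2. Evaluate the standard form: now z**3*log(z) - z**3/3.
Answer: z**3*log(z) - z**3/3.


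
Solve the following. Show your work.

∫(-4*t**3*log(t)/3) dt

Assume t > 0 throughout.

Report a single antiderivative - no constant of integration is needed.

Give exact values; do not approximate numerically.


Step 1. Integrate ∫(-4*t**3*log(t)/3) dt by parts with u = log(t), dv = (-4*t**3/3) dt, so v = -t**4/3 [assuming t > 0]: now -t**4*log(t)/3 + ∫(t**3/3) dt.
Step 2. Evaluate the standard form: now -t**4*log(t)/3 + t**4/12.
Answer: -t**4*log(t)/3 + t**4/12.


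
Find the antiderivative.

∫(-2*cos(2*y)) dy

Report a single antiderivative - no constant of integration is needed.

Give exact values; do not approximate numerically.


Answer: -sin(2*y).


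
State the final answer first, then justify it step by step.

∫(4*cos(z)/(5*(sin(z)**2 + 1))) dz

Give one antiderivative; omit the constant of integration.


The answer is 4*atan(sin(z))/5.
Step 1. Substitute u = sin(z), turning ∫(4*cos(z)/(5*(sin(z)**2 + 1))) dz into ∫(4/(5*(u**2 + 1))) du: now ∫(4/(5*(u**2 + 1))) du.
Step 2. Evaluate the standard form: now 4*atan(u)/5.
Step 3. Substitute back u = sin(z): now 4*atan(sin(z))/5.
Answer: 4*atan(sin(z))/5.


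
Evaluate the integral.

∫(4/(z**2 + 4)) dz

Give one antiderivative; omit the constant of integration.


Answer: 2*atan(z/2).


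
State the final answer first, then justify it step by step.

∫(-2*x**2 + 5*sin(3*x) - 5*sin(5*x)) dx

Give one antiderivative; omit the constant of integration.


The answer is -2*x**3/3 - 5*cos(3*x)/3 + cos(5*x).
Step 1. Rewrite: now ∫(-2*x**2) dx + ∫(5*sin(3*x)) dx + ∫(-5*sin(5*x)) dx.
Step 2. Evaluate the standard form: now cos(5*x) + ∫(-2*x**2) dx + ∫(5*sin(3*x)) dx.
Step 3. Evaluate the standard form: now -2*x**3/3 + cos(5*x) + ∫(5*sin(3*x)) dx.
Step 4. Evaluate the standard form: now -2*x**3/3 - 5*cos(3*x)/3 + cos(5*x).
Answer: -2*x**3/3 - 5*cos(3*x)/3 + cos(5*x).


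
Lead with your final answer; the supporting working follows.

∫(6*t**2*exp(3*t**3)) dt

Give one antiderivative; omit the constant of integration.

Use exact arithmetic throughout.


The answer is 2*exp(3*t**3)/3.
Step 1. Substitute u = t**3, turning ∫(6*t**2*exp(3*t**3)) dt into ∫(2*exp(3*u)) du: now ∫(2*exp(3*u)) du.
Step 2. Evaluate the standard form: now 2*exp(3*u)/3.
Step 3. Substitute back u = t**3: now 2*exp(3*t**3)/3.
Answer: 2*exp(3*t**3)/3.


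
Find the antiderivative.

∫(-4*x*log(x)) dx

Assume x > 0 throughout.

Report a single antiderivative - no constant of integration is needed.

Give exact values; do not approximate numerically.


Answer: -2*x**2*log(x) + x**2.


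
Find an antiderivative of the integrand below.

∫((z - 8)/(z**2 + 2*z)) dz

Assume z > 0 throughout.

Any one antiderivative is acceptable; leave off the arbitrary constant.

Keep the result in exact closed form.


Answer: -4*log(z) + 5*log(z + 2).


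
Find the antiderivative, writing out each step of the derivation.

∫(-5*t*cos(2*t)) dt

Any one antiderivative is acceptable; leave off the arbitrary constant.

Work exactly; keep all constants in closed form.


Step 1. Integrate ∫(-5*t*cos(2*t)) dt by parts with u = t, dv = (-5*cos(2*t)) dt, so v = -5*sin(2*t)/2: now -5*t*sin(2*t)/2 + ∫(5*sin(2*t)/2) dt.
Step 2. Evaluate the standard form: now -5*t*sin(2*t)/2 - 5*cos(2*t)/4.
Answer: -5*t*sin(2*t)/2 - 5*cos(2*t)/4.


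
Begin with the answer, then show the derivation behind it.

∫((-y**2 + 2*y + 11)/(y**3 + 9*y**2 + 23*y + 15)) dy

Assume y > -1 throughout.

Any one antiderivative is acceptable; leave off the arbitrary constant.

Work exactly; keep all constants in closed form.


The answer is log(y + 1) + log(y + 3) - 3*log(y + 5).
Step 1. Decompose ∫((-y**2 + 2*y + 11)/(y**3 + 9*y**2 + 23*y + 15)) dy by partial fractions, (-y**2 + 2*y + 11)/(y**3 + 9*y**2 + 23*y + 15) = -3/(y + 5) + 1/(y + 3) + 1/(y + 1): now ∫(1/(y + 1)) dy + ∫(1/(y + 3)) dy + ∫(-3/(y + 5)) dy.
Step 2. Evaluate the standard form [assuming y > -5]: now -3*log(y + 5) + ∫(1/(y + 1)) dy + ∫(1/(y + 3)) dy.
Step 3. Evaluate the standard form [assuming y > -1]: now log(y + 1) - 3*log(y + 5) + ∫(1/(y + 3)) dy.
Step 4. Evaluate the standard form [assuming y > -3]: now log(y + 1) + log(y + 3) - 3*log(y + 5).
Answer: log(y + 1) + log(y + 3) - 3*log(y + 5).


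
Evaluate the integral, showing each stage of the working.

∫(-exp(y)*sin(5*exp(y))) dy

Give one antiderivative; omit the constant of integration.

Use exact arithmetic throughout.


Step 1. Substitute u = exp(y), turning ∫(-exp(y)*sin(5*exp(y))) dy into ∫(-sin(5*u)) du: now ∫(-sin(5*u)) du.
Step 2. Evaluate the standard form: now cos(5*u)/5.
Step 3. Substitute back u = exp(y): now cos(5*exp(y))/5.
Answer: cos(5*exp(y))/5.


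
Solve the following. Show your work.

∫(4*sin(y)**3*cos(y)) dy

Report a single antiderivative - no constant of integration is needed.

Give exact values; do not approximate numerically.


Step 1. Substitute u = sin(y), turning ∫(4*sin(y)**3*cos(y)) dy into ∫(4*u**3) du: now ∫(4*u**3) du.
Step 2. Evaluate the standard form: now u**4.
Step 3. Substitute back u = sin(y): now sin(y)**4.
Answer: sin(y)**4.


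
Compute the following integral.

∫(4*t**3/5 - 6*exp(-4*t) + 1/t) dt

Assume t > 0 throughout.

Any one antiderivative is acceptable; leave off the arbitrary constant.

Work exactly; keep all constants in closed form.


Answer: t**4/5 + log(t) + 3*exp(-4*t)/2.


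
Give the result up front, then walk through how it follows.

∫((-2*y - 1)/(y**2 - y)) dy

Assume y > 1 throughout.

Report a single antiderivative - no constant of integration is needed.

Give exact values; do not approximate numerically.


The answer is log(y) - 3*log(y - 1).
Step 1. Decompose ∫((-2*y - 1)/(y**2 - y)) dy by partial fractions, (-2*y - 1)/(y**2 - y) = -3/(y - 1) + 1/y: now ∫(1/y) dy + ∫(-3/(y - 1)) dy.
Step 2. Evaluate the standard form [assuming y > 1]: now -3*log(y - 1) + ∫(1/y) dy.
Step 3. Evaluate the standard form [assuming y > 0]: now log(y) - 3*log(y - 1).
Answer: log(y) - 3*log(y - 1).


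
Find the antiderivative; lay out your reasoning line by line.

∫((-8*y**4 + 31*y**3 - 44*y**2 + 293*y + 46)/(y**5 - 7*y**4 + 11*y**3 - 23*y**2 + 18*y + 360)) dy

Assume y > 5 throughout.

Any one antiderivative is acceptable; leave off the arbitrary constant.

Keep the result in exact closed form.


Step 1. Decompose ∫((-8*y**4 + 31*y**3 - 44*y**2 + 293*y + 46)/(y**5 - 7*y**4 + 11*y**3 - 23*y**2 + 18*y + 360)) dy by partial fractions, (-8*y**4 + 31*y**3 - 44*y**2 + 293*y + 46)/(y**5 - 7*y**4 + 11*y**3 - 23*y**2 + 18*y + 360) = -2/(y**2 + 9) - 2/(y + 2) - 3/(y - 4) - 3/(y - 5): now ∫(-3/(y - 5)) dy + ∫(-3/(y - 4)) dy + ∫(-2/(y + 2)) dy + ∫(-2/(y**2 + 9)) dy.
Step 2. Evaluate the standard form [assuming y > 4]: now -3*log(y - 4) + ∫(-3/(y - 5)) dy + ∫(-2/(y + 2)) dy + ∫(-2/(y**2 + 9)) dy.
Step 3. Evaluate the standard form [assuming y > -2]: now -3*log(y - 4) - 2*log(y + 2) + ∫(-3/(y - 5)) dy + ∫(-2/(y**2 + 9)) dy.
Step 4. Evaluate the standard form [assuming y > 5]: now -3*log(y - 5) - 3*log(y - 4) - 2*log(y + 2) + ∫(-2/(y**2 + 9)) dy.
Step 5. Evaluate the standard form: now -3*log(y - 5) - 3*log(y - 4) - 2*log(y + 2) - 2*atan(y/3)/3.
Answer: -3*log(y - 5) - 3*log(y - 4) - 2*log(y + 2) - 2*atan(y/3)/3.


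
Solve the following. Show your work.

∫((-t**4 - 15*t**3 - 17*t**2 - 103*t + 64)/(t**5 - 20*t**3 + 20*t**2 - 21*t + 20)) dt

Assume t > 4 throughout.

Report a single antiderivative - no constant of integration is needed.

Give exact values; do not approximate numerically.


Step 1. Decompose ∫((-t**4 - 15*t**3 - 17*t**2 - 103*t + 64)/(t**5 - 20*t**3 + 20*t**2 - 21*t + 20)) dt by partial fractions, (-t**4 - 15*t**3 - 17*t**2 - 103*t + 64)/(t**5 - 20*t**3 + 20*t**2 - 21*t + 20) = 4/(t**2 + 1) + 1/(t + 5) + 2/(t - 1) - 4/(t - 4): now ∫(-4/(t - 4)) dt + ∫(2/(t - 1)) dt + ∫(1/(t + 5)) dt + ∫(4/(t**2 + 1)) dt.
Step 2. Evaluate the standard form [assuming t > 4]: now -4*log(t - 4) + ∫(2/(t - 1)) dt + ∫(1/(t + 5)) dt + ∫(4/(t**2 + 1)) dt.
Step 3. Evaluate the standard form [assuming t > 1]: now -4*log(t - 4) + 2*log(t - 1) + ∫(1/(t + 5)) dt + ∫(4/(t**2 + 1)) dt.
Step 4. Evaluate the standard form [assuming t > -5]: now -4*log(t - 4) + 2*log(t - 1) + log(t + 5) + ∫(4/(t**2 + 1)) dt.
Step 5. Evaluate the standard form: now -4*log(t - 4) + 2*log(t - 1) + log(t + 5) + 4*atan(t).
Answer: -4*log(t - 4) + 2*log(t - 1) + log(t + 5) + 4*atan(t).


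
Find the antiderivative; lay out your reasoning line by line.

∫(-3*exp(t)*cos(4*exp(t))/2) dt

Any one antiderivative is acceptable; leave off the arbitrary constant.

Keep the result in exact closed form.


Step 1. Substitute u = exp(t), turning ∫(-3*exp(t)*cos(4*exp(t))/2) dt into ∫(-3*cos(4*u)/2) du: now ∫(-3*cos(4*u)/2) du.
Step 2. Evaluate the standard form: now -3*sin(4*u)/8.
Step 3. Substitute back u = exp(t): now -3*sin(4*exp(t))/8.
Answer: -3*sin(4*exp(t))/8.


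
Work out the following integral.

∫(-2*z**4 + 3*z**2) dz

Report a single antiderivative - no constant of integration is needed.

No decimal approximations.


Answer: -2*z**5/5 + z**3.


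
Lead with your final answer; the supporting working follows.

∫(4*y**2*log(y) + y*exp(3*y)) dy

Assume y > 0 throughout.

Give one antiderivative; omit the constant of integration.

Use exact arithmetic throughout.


The answer is 4*y**3*log(y)/3 - 4*y**3/9 + y*exp(3*y)/3 - exp(3*y)/9.
Step 1. Rewrite: now ∫(y*exp(3*y)) dy + ∫(4*y**2*log(y)) dy.
Step 2. Integrate ∫(y*exp(3*y)) dy by parts with u = y, dv = (exp(3*y)) dy, so v = exp(3*y)/3: now y*exp(3*y)/3 + ∫(4*y**2*log(y)) dy + ∫(-exp(3*y)/3) dy.
Step 3. Evaluate the standard form: now y*exp(3*y)/3 - exp(3*y)/9 + ∫(4*y**2*log(y)) dy.
Step 4. Integrate ∫(4*y**2*log(y)) dy by parts with u = log(y), dv = (4*y**2) dy, so v = 4*y**3/3 [assuming y > 0]: now 4*y**3*log(y)/3 + y*exp(3*y)/3 - exp(3*y)/9 + ∫(-4*y**2/3) dy.
Step 5. Evaluate the standard form: now 4*y**3*log(y)/3 - 4*y**3/9 + y*exp(3*y)/3 - exp(3*y)/9.
Answer: 4*y**3*log(y)/3 - 4*y**3/9 + y*exp(3*y)/3 - exp(3*y)/9.


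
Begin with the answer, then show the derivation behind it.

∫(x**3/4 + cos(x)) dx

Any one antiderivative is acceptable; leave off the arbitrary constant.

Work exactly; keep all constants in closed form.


The answer is x**4/16 + sin(x).
Step 1. Rewrite: now ∫(x**3/4) dx + ∫(cos(x)) dx.
Step 2. Evaluate the standard form: now x**4/16 + ∫(cos(x)) dx.
Step 3. Evaluate the standard form: now x**4/16 + sin(x).
Answer: x**4/16 + sin(x).


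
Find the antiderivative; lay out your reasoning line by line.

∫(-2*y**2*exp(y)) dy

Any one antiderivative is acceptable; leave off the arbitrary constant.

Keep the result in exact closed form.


Step 1. Integrate ∫(-2*y**2*exp(y)) dy by parts with u = y**2, dv = (-2*exp(y)) dy, so v = -2*exp(y): now -2*y**2*exp(y) + ∫(4*y*exp(y)) dy.
Step 2. Integrate ∫(4*y*exp(y)) dy by parts with u = y, dv = (4*exp(y)) dy, so v = 4*exp(y): now -2*y**2*exp(y) + 4*y*exp(y) + ∫(-4*exp(y)) dy.
Step 3. Evaluate the standard form: now -2*y**2*exp(y) + 4*y*exp(y) - 4*exp(y).
Answer: -2*y**2*exp(y) + 4*y*exp(y) - 4*exp(y).


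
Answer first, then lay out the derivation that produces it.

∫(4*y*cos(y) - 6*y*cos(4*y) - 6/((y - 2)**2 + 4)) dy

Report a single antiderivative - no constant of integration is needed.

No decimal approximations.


The answer is 4*y*sin(y) - 3*y*sin(4*y)/2 + 4*cos(y) - 3*cos(4*y)/8 - 3*atan(y/2 - 1).
Step 1. Rewrite: now ∫(4*y*cos(y)) dy + ∫(-6*y*cos(4*y)) dy + ∫(-6/((y - 2)**2 + 4)) dy.
Step 2. Integrate ∫(-6*y*cos(4*y)) dy by parts with u = y, dv = (-6*cos(4*y)) dy, so v = -3*sin(4*y)/2: now -3*y*sin(4*y)/2 + ∫(4*y*cos(y)) dy + ∫(-6/((y - 2)**2 + 4)) dy + ∫(3*sin(4*y)/2) dy.
Step 3. Evaluate the standard form: now -3*y*sin(4*y)/2 - 3*cos(4*y)/8 + ∫(4*y*cos(y)) dy + ∫(-6/((y - 2)**2 + 4)) dy.
Step 4. Substitute u = y - 2, turning ∫(-6/((y - 2)**2 + 4)) dy into ∫(-6/(u**2 + 4)) du: now -3*y*sin(4*y)/2 - 3*cos(4*y)/8 + ∫(4*y*cos(y)) dy + ∫(-6/(u**2 + 4)) du.
Step 5. Evaluate the standard form: now -3*y*sin(4*y)/2 - 3*cos(4*y)/8 - 3*atan(u/2) + ∫(4*y*cos(y)) dy.
Step 6. Substitute back u = y - 2: now -3*y*sin(4*y)/2 - 3*cos(4*y)/8 - 3*atan(y/2 - 1) + ∫(4*y*cos(y)) dy.
Step 7. Integrate ∫(4*y*cos(y)) dy by parts with u = y, dv = (4*cos(y)) dy, so v = 4*sin(y): now 4*y*sin(y) - 3*y*sin(4*y)/2 - 3*cos(4*y)/8 - 3*atan(y/2 - 1) + ∫(-4*sin(y)) dy.
Step 8. Evaluate the standard form: now 4*y*sin(y) - 3*y*sin(4*y)/2 + 4*cos(y) - 3*cos(4*y)/8 - 3*atan(y/2 - 1).
Answer: 4*y*sin(y) - 3*y*sin(4*y)/2 + 4*cos(y) - 3*cos(4*y)/8 - 3*atan(y/2 - 1).


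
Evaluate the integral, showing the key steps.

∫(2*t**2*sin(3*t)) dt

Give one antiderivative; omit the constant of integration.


Step 1. Integrate ∫(2*t**2*sin(3*t)) dt by parts with u = t**2, dv = (2*sin(3*t)) dt, so v = -2*cos(3*t)/3: now -2*t**2*cos(3*t)/3 + ∫(4*t*cos(3*t)/3) dt.
Step 2. Integrate ∫(4*t*cos(3*t)/3) dt by parts with u = t, dv = (4*cos(3*t)/3) dt, so v = 4*sin(3*t)/9: now -2*t**2*cos(3*t)/3 + 4*t*sin(3*t)/9 + ∫(-4*sin(3*t)/9) dt.
Step 3. Evaluate the standard form: now -2*t**2*cos(3*t)/3 + 4*t*sin(3*t)/9 + 4*cos(3*t)/27.
Answer: -2*t**2*cos(3*t)/3 + 4*t*sin(3*t)/9 + 4*cos(3*t)/27.


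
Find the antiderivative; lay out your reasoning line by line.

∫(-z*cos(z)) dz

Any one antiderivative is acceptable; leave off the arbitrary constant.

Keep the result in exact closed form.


Step 1. Integrate ∫(-z*cos(z)) dz by parts with u = z, dv = (-cos(z)) dz, so v = -sin(z): now -z*sin(z) + ∫(sin(z)) dz.
Step 2. Evaluate the standard form: now -z*sin(z) - cos(z).
Answer: -z*sin(z) - cos(z).


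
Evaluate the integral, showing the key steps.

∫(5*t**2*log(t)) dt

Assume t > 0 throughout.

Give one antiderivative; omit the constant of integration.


Step 1. Integrate ∫(5*t**2*log(t)) dt by parts with u = log(t), dv = (5*t**2) dt, so v = 5*t**3/3 [assuming t > 0]: now 5*t**3*log(t)/3 + ∫(-5*t**2/3) dt.
Step 2. Evaluate the standard form: now 5*t**3*log(t)/3 - 5*t**3/9.
Answer: 5*t**3*log(t)/3 - 5*t**3/9.


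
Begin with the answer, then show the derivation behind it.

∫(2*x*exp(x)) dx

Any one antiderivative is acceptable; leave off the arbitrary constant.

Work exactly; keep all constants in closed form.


The answer is 2*x*exp(x) - 2*exp(x).
Step 1. Integrate ∫(2*x*exp(x)) dx by parts with u = x, dv = (2*exp(x)) dx, so v = 2*exp(x): now 2*x*exp(x) + ∫(-2*exp(x)) dx.
Step 2. Evaluate the standard form: now 2*x*exp(x) - 2*exp(x).
Answer: 2*x*exp(x) - 2*exp(x).


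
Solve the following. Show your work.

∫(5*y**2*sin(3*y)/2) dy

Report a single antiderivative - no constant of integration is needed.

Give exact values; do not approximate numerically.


Step 1. Integrate ∫(5*y**2*sin(3*y)/2) dy by parts with u = y**2, dv = (5*sin(3*y)/2) dy, so v = -5*cos(3*y)/6: now -5*y**2*cos(3*y)/6 + ∫(5*y*cos(3*y)/3) dy.
Step 2. Integrate ∫(5*y*cos(3*y)/3) dy by parts with u = y, dv = (5*cos(3*y)/3) dy, so v = 5*sin(3*y)/9: now -5*y**2*cos(3*y)/6 + 5*y*sin(3*y)/9 + ∫(-5*sin(3*y)/9) dy.
Step 3. Evaluate the standard form: now -5*y**2*cos(3*y)/6 + 5*y*sin(3*y)/9 + 5*cos(3*y)/27.
Answer: -5*y**2*cos(3*y)/6 + 5*y*sin(3*y)/9 + 5*cos(3*y)/27.


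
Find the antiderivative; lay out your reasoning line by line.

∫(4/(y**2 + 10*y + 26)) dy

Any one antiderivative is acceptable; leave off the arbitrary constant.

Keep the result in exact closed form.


Step 1. Substitute u = y + 5, turning ∫(4/(y**2 + 10*y + 26)) dy into ∫(4/(u**2 + 1)) du: now ∫(4/(u**2 + 1)) du.
Step 2. Evaluate the standard form: now 4*atan(u).
Step 3. Substitute back u = y + 5: now 4*atan(y + 5).
Answer: 4*atan(y + 5).


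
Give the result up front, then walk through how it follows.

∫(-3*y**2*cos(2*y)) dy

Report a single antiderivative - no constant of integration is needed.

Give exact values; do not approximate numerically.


The answer is -3*y**2*sin(2*y)/2 - 3*y*cos(2*y)/2 + 3*sin(2*y)/4.
Step 1. Integrate ∫(-3*y**2*cos(2*y)) dy by parts with u = y**2, dv = (-3*cos(2*y)) dy, so v = -3*sin(2*y)/2: now -3*y**2*sin(2*y)/2 + ∫(3*y*sin(2*y)) dy.
Step 2. Integrate ∫(3*y*sin(2*y)) dy by parts with u = y, dv = (3*sin(2*y)) dy, so v = -3*cos(2*y)/2: now -3*y**2*sin(2*y)/2 - 3*y*cos(2*y)/2 + ∫(3*cos(2*y)/2) dy.
Step 3. Evaluate the standard form: now -3*y**2*sin(2*y)/2 - 3*y*cos(2*y)/2 + 3*sin(2*y)/4.
Answer: -3*y**2*sin(2*y)/2 - 3*y*cos(2*y)/2 + 3*sin(2*y)/4.


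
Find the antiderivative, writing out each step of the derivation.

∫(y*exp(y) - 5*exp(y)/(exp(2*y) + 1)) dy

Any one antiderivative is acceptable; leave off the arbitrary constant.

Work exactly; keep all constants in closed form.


Step 1. Rewrite: now ∫(y*exp(y)) dy + ∫(-5*exp(y)/(exp(2*y) + 1)) dy.
Step 2. Integrate ∫(y*exp(y)) dy by parts with u = y, dv = (exp(y)) dy, so v = exp(y): now y*exp(y) + ∫(-5*exp(y)/(exp(2*y) + 1)) dy + ∫(-exp(y)) dy.
Step 3. Evaluate the standard form: now y*exp(y) - exp(y) + ∫(-5*exp(y)/(exp(2*y) + 1)) dy.
Step 4. Substitute u = exp(y), turning ∫(-5*exp(y)/(exp(2*y) + 1)) dy into ∫(-5/(u**2 + 1)) du: now y*exp(y) - exp(y) + ∫(-5/(u**2 + 1)) du.
Step 5. Evaluate the standard form: now y*exp(y) - exp(y) - 5*atan(u).
Step 6. Substitute back u = exp(y): now y*exp(y) - exp(y) - 5*atan(exp(y)).
Answer: y*exp(y) - exp(y) - 5*atan(exp(y)).


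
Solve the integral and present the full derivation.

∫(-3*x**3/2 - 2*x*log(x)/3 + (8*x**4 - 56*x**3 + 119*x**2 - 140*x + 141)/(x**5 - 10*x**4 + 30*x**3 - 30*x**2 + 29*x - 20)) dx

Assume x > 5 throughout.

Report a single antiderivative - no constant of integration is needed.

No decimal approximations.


Step 1. Rewrite: now ∫(-3*x**3/2) dx + ∫(-2*x*log(x)/3) dx + ∫((8*x**4 - 56*x**3 + 119*x**2 - 140*x + 141)/(x**5 - 10*x**4 + 30*x**3 - 30*x**2 + 29*x - 20)) dx.
Step 2. Integrate ∫(-2*x*log(x)/3) dx by parts with u = log(x), dv = (-2*x/3) dx, so v = -x**2/3 [assuming x > 0]: now -x**2*log(x)/3 + ∫(x/3) dx + ∫(-3*x**3/2) dx + ∫((8*x**4 - 56*x**3 + 119*x**2 - 140*x + 141)/(x**5 - 10*x**4 + 30*x**3 - 30*x**2 + 29*x - 20)) dx.
Step 3. Evaluate the standard form: now -x**2*log(x)/3 + x**2/6 + ∫(-3*x**3/2) dx + ∫((8*x**4 - 56*x**3 + 119*x**2 - 140*x + 141)/(x**5 - 10*x**4 + 30*x**3 - 30*x**2 + 29*x - 20)) dx.
Step 4. Decompose ∫((8*x**4 - 56*x**3 + 119*x**2 - 140*x + 141)/(x**5 - 10*x**4 + 30*x**3 - 30*x**2 + 29*x - 20)) dx by partial fractions, (8*x**4 - 56*x**3 + 119*x**2 - 140*x + 141)/(x**5 - 10*x**4 + 30*x**3 - 30*x**2 + 29*x - 20) = -3/(x**2 + 1) + 3/(x - 1) + 1/(x - 4) + 4/(x - 5): now -x**2*log(x)/3 + x**2/6 + ∫(-3*x**3/2) dx + ∫(4/(x - 5)) dx + ∫(1/(x - 4)) dx + ∫(3/(x - 1)) dx + ∫(-3/(x**2 + 1)) dx.
Step 5. Evaluate the standard form [assuming x > 4]: now -x**2*log(x)/3 + x**2/6 + log(x - 4) + ∫(-3*x**3/2) dx + ∫(4/(x - 5)) dx + ∫(3/(x - 1)) dx + ∫(-3/(x**2 + 1)) dx.
Step 6. Evaluate the standard form [assuming x > 5]: now -x**2*log(x)/3 + x**2/6 + 4*log(x - 5) + log(x - 4) + ∫(-3*x**3/2) dx + ∫(3/(x - 1)) dx + ∫(-3/(x**2 + 1)) dx.
Step 7. Evaluate the standard form [assuming x > 1]: now -x**2*log(x)/3 + x**2/6 + 4*log(x - 5) + log(x - 4) + 3*log(x - 1) + ∫(-3*x**3/2) dx + ∫(-3/(x**2 + 1)) dx.
Step 8. Evaluate the standard form: now -x**2*log(x)/3 + x**2/6 + 4*log(x - 5) + log(x - 4) + 3*log(x - 1) - 3*atan(x) + ∫(-3*x**3/2) dx.
Step 9. Evaluate the standard form: now -3*x**4/8 - x**2*log(x)/3 + x**2/6 + 4*log(x - 5) + log(x - 4) + 3*log(x - 1) - 3*atan(x).
Answer: -3*x**4/8 - x**2*log(x)/3 + x**2/6 + 4*log(x - 5) + log(x - 4) + 3*log(x - 1) - 3*atan(x).


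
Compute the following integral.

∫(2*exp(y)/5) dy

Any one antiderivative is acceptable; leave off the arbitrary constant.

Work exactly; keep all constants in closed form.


Answer: 2*exp(y)/5.


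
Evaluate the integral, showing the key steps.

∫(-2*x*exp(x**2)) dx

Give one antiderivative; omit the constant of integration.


Step 1. Substitute u = x**2, turning ∫(-2*x*exp(x**2)) dx into ∫(-exp(u)) du: now ∫(-exp(u)) du.
Step 2. Evaluate the standard form: now -exp(u).
Step 3. Substitute back u = x**2: now -exp(x**2).
Answer: -exp(x**2).


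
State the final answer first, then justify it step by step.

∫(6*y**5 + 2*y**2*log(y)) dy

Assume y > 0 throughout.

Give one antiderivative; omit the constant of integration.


The answer is y**6 + 2*y**3*log(y)/3 - 2*y**3/9.
Step 1. Rewrite: now ∫(6*y**5) dy + ∫(2*y**2*log(y)) dy.
Step 2. Evaluate the standard form: now y**6 + ∫(2*y**2*log(y)) dy.
Step 3. Integrate ∫(2*y**2*log(y)) dy by parts with u = log(y), dv = (2*y**2) dy, so v = 2*y**3/3 [assuming y > 0]: now y**6 + 2*y**3*log(y)/3 + ∫(-2*y**2/3) dy.
Step 4. Evaluate the standard form: now y**6 + 2*y**3*log(y)/3 - 2*y**3/9.
Answer: y**6 + 2*y**3*log(y)/3 - 2*y**3/9.


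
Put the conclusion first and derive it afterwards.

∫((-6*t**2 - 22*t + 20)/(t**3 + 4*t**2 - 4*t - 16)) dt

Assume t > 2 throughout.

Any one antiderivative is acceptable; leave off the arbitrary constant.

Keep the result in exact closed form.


The answer is -2*log(t - 2) - 5*log(t + 2) + log(t + 4).
Step 1. Decompose ∫((-6*t**2 - 22*t + 20)/(t**3 + 4*t**2 - 4*t - 16)) dt by partial fractions, (-6*t**2 - 22*t + 20)/(t**3 + 4*t**2 - 4*t - 16) = 1/(t + 4) - 5/(t + 2) - 2/(t - 2): now ∫(-2/(t - 2)) dt + ∫(-5/(t + 2)) dt + ∫(1/(t + 4)) dt.
Step 2. Evaluate the standard form [assuming t > 2]: now -2*log(t - 2) + ∫(-5/(t + 2)) dt + ∫(1/(t + 4)) dt.
Step 3. Evaluate the standard form [assuming t > -2]: now -2*log(t - 2) - 5*log(t + 2) + ∫(1/(t + 4)) dt.
Step 4. Evaluate the standard form [assuming t > -4]: now -2*log(t - 2) - 5*log(t + 2) + log(t + 4).
Answer: -2*log(t - 2) - 5*log(t + 2) + log(t + 4).
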